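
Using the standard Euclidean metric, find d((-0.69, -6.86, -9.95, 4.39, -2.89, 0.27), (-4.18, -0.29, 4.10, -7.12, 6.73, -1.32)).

√(Σ(x_i - y_i)²) = √((-0.69 - (-4.18))² + (-6.86 - (-0.29))² + (-9.95 - 4.1)² + (4.39 - (-7.12))² + (-2.89 - 6.73)² + (0.27 - (-1.32))²)
= √(3.49² + (-6.57)² + (-14.05)² + 11.51² + (-9.62)² + 1.59²) = √(12.1801 + 43.1649 + 197.4025 + 132.4801 + 92.5444 + 2.5281) = √480.3001 ≈ 21.9158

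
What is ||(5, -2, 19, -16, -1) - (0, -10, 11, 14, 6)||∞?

max(|x_i - y_i|) = max(|5 - 0|, |-2 - (-10)|, |19 - 11|, |-16 - 14|, |-1 - 6|) = max(5, 8, 8, 30, 7) = 30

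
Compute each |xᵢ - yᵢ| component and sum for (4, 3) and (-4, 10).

Σ|x_i - y_i| = |4 - (-4)| + |3 - 10| = 8 + 7 = 15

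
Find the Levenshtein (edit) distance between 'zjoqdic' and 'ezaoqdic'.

Let D[i][j] be the edit distance between the first i characters of 'zjoqdic' and the first j characters of 'ezaoqdic', with D[i][0] = i, D[0][j] = j, and D[i][j] = D[i-1][j-1] if the characters match, else 1 + min(D[i-1][j], D[i][j-1], D[i-1][j-1]). Filling the table (rows: prefixes of 'zjoqdic', columns: prefixes of 'ezaoqdic'):
     ε  e  z  a  o  q  d  i  c
  ε  0  1  2  3  4  5  6  7  8
  z  1  1  1  2  3  4  5  6  7
  j  2  2  2  2  3  4  5  6  7
  o  3  3  3  3  2  3  4  5  6
  q  4  4  4  4  3  2  3  4  5
  d  5  5  5  5  4  3  2  3  4
  i  6  6  6  6  5  4  3  2  3
  c  7  7  7  7  6  5  4  3  2
The bottom-right entry gives D[7][8] = 2, so no sequence of fewer than 2 edits works. Backtracking through the table gives one optimal edit sequence (2 edits):
  zjoqdic → ezjoqdic (ins e @1)
  ezjoqdic → ezaoqdic (sub j→a @3)
Edit distance = 2.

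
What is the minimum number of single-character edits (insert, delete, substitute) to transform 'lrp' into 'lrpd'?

Let D[i][j] be the edit distance between the first i characters of 'lrp' and the first j characters of 'lrpd', with D[i][0] = i, D[0][j] = j, and D[i][j] = D[i-1][j-1] if the characters match, else 1 + min(D[i-1][j], D[i][j-1], D[i-1][j-1]). Filling the table (rows: prefixes of 'lrp', columns: prefixes of 'lrpd'):
     ε  l  r  p  d
  ε  0  1  2  3  4
  l  1  0  1  2  3
  r  2  1  0  1  2
  p  3  2  1  0  1
The bottom-right entry gives D[3][4] = 1, so no sequence of fewer than 1 edit works. Backtracking through the table gives one optimal edit sequence (1 edit):
  lrp → lrpd (ins d @4)
Edit distance = 1.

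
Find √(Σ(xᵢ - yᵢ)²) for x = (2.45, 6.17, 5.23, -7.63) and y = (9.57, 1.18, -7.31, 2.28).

√(Σ(x_i - y_i)²) = √((2.45 - 9.57)² + (6.17 - 1.18)² + (5.23 - (-7.31))² + (-7.63 - 2.28)²)
= √((-7.12)² + 4.99² + 12.54² + (-9.91)²) = √(50.6944 + 24.9001 + 157.2516 + 98.2081) = √331.0542 ≈ 18.1949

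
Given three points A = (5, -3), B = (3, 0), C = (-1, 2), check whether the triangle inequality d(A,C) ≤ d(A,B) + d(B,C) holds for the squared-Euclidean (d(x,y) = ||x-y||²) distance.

d(A,B) = 2² + 3² = 13, d(B,C) = 4² + 2² = 20, d(A,C) = 6² + 5² = 61.
d(A,C) = 61 > 13 + 20 = 33. Triangle inequality is VIOLATED. (Squared-Euclidean is not a metric — this is a counterexample.)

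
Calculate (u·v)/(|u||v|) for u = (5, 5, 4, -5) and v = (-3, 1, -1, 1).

With u = (5, 5, 4, -5), v = (-3, 1, -1, 1):
u·v = 5·(-3) + 5·1 + 4·(-1) + (-5)·1 = (-15) + 5 + (-4) + (-5) = -19.
|u| = √(5² + 5² + 4² + (-5)²) = √91, |v| = √((-3)² + 1² + (-1)² + 1²) = √12, so |u||v| = √(91·12) = √1092.
cos θ = (u·v)/(|u||v|) = -19/√1092 ≈ -0.575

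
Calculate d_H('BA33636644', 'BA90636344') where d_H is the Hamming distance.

Differing positions: 3, 4, 8. Hamming distance = 3.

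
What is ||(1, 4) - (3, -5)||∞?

max(|x_i - y_i|) = max(|1 - 3|, |4 - (-5)|) = max(2, 9) = 9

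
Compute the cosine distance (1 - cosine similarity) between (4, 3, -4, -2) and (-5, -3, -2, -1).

With u = (4, 3, -4, -2), v = (-5, -3, -2, -1):
u·v = 4·(-5) + 3·(-3) + (-4)·(-2) + (-2)·(-1) = (-20) + (-9) + 8 + 2 = -19.
|u| = √(4² + 3² + (-4)² + (-2)²) = √45, |v| = √((-5)² + (-3)² + (-2)² + (-1)²) = √39, so |u||v| = √(45·39) = √1755.
cos θ = (u·v)/(|u||v|) = -19/√1755 ≈ -0.4535
Cosine distance = 1 - cos θ ≈ 1 - (-0.4535) = 1.4535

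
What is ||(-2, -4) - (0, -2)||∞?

max(|x_i - y_i|) = max(|-2 - 0|, |-4 - (-2)|) = max(2, 2) = 2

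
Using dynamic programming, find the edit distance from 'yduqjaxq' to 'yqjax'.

Let D[i][j] be the edit distance between the first i characters of 'yduqjaxq' and the first j characters of 'yqjax', with D[i][0] = i, D[0][j] = j, and D[i][j] = D[i-1][j-1] if the characters match, else 1 + min(D[i-1][j], D[i][j-1], D[i-1][j-1]). Filling the table (rows: prefixes of 'yduqjaxq', columns: prefixes of 'yqjax'):
     ε  y  q  j  a  x
  ε  0  1  2  3  4  5
  y  1  0  1  2  3  4
  d  2  1  1  2  3  4
  u  3  2  2  2  3  4
  q  4  3  2  3  3  4
  j  5  4  3  2  3  4
  a  6  5  4  3  2  3
  x  7  6  5  4  3  2
  q  8  7  6  5  4  3
The bottom-right entry gives D[8][5] = 3, so no sequence of fewer than 3 edits works. Backtracking through the table gives one optimal edit sequence (3 edits):
  yduqjaxq → yuqjaxq (del d @2)
  yuqjaxq → yqjaxq (del u @2)
  yqjaxq → yqjax (del q @6)
Edit distance = 3.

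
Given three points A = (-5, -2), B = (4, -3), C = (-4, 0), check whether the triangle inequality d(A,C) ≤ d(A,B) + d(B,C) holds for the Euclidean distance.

d(A,B) = √(9² + 1²) = √82 ≈ 9.0554, d(B,C) = √(8² + 3²) = √73 ≈ 8.544, d(A,C) = √(1² + 2²) = √5 ≈ 2.2361.
d(A,C) ≈ 2.2361 ≤ 9.0554 + 8.544 = 17.5994. Triangle inequality is satisfied.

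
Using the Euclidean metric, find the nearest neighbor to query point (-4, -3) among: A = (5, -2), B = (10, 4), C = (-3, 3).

Distances: d(A) ≈ 9.0554, d(B) ≈ 15.6525, d(C) ≈ 6.0828. Nearest: C = (-3, 3) with distance 6.0828.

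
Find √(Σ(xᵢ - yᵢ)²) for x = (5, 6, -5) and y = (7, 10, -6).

√(Σ(x_i - y_i)²) = √((5 - 7)² + (6 - 10)² + (-5 - (-6))²)
= √((-2)² + (-4)² + 1²) = √(4 + 16 + 1) = √21 ≈ 4.5826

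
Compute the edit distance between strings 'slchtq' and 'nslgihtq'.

Let D[i][j] be the edit distance between the first i characters of 'slchtq' and the first j characters of 'nslgihtq', with D[i][0] = i, D[0][j] = j, and D[i][j] = D[i-1][j-1] if the characters match, else 1 + min(D[i-1][j], D[i][j-1], D[i-1][j-1]). Filling the table (rows: prefixes of 'slchtq', columns: prefixes of 'nslgihtq'):
     ε  n  s  l  g  i  h  t  q
  ε  0  1  2  3  4  5  6  7  8
  s  1  1  1  2  3  4  5  6  7
  l  2  2  2  1  2  3  4  5  6
  c  3  3  3  2  2  3  4  5  6
  h  4  4  4  3  3  3  3  4  5
  t  5  5  5  4  4  4  4  3  4
  q  6  6  6  5  5  5  5  4  3
The bottom-right entry gives D[6][8] = 3, so no sequence of fewer than 3 edits works. Backtracking through the table gives one optimal edit sequence (3 edits):
  slchtq → nslchtq (ins n @1)
  nslchtq → nslgchtq (ins g @4)
  nslgchtq → nslgihtq (sub c→i @5)
Edit distance = 3.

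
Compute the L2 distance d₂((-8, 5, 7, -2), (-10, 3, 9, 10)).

√(Σ(x_i - y_i)²) = √((-8 - (-10))² + (5 - 3)² + (7 - 9)² + (-2 - 10)²)
= √(2² + 2² + (-2)² + (-12)²) = √(4 + 4 + 4 + 144) = √156 ≈ 12.49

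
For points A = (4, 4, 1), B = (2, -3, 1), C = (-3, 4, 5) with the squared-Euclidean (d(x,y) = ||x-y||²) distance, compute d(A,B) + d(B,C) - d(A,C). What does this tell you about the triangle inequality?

d(A,B) = 2² + 7² + 0² = 53, d(B,C) = 5² + 7² + 4² = 90, d(A,C) = 7² + 0² + 4² = 65.
d(A,B) + d(B,C) - d(A,C) = 53 + 90 - 65 = 143 - 65 = 78. This is ≥ 0, so the triangle inequality holds for these points.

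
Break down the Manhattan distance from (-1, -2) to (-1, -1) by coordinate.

Σ|x_i - y_i| = |-1 - (-1)| + |-2 - (-1)| = 0 + 1 = 1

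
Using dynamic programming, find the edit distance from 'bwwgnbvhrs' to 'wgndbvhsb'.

Let D[i][j] be the edit distance between the first i characters of 'bwwgnbvhrs' and the first j characters of 'wgndbvhsb', with D[i][0] = i, D[0][j] = j, and D[i][j] = D[i-1][j-1] if the characters match, else 1 + min(D[i-1][j], D[i][j-1], D[i-1][j-1]). Filling the table (rows: prefixes of 'bwwgnbvhrs', columns: prefixes of 'wgndbvhsb'):
     ε  w  g  n  d  b  v  h  s  b
  ε  0  1  2  3  4  5  6  7  8  9
  b  1  1  2  3  4  4  5  6  7  8
  w  2  1  2  3  4  5  5  6  7  8
  w  3  2  2  3  4  5  6  6  7  8
  g  4  3  2  3  4  5  6  7  7  8
  n  5  4  3  2  3  4  5  6  7  8
  b  6  5  4  3  3  3  4  5  6  7
  v  7  6  5  4  4  4  3  4  5  6
  h  8  7  6  5  5  5  4  3  4  5
  r  9  8  7  6  6  6  5  4  4  5
  s 10  9  8  7  7  7  6  5  4  5
The bottom-right entry gives D[10][9] = 5, so no sequence of fewer than 5 edits works. Backtracking through the table gives one optimal edit sequence (5 edits):
  bwwgnbvhrs → wwgnbvhrs (del b @1)
  wwgnbvhrs → wgnbvhrs (del w @1)
  wgnbvhrs → wgndbvhrs (ins d @4)
  wgndbvhrs → wgndbvhss (sub r→s @8)
  wgndbvhss → wgndbvhsb (sub s→b @9)
Edit distance = 5.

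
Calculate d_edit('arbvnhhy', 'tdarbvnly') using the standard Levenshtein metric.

Let D[i][j] be the edit distance between the first i characters of 'arbvnhhy' and the first j characters of 'tdarbvnly', with D[i][0] = i, D[0][j] = j, and D[i][j] = D[i-1][j-1] if the characters match, else 1 + min(D[i-1][j], D[i][j-1], D[i-1][j-1]). Filling the table (rows: prefixes of 'arbvnhhy', columns: prefixes of 'tdarbvnly'):
     ε  t  d  a  r  b  v  n  l  y
  ε  0  1  2  3  4  5  6  7  8  9
  a  1  1  2  2  3  4  5  6  7  8
  r  2  2  2  3  2  3  4  5  6  7
  b  3  3  3  3  3  2  3  4  5  6
  v  4  4  4  4  4  3  2  3  4  5
  n  5  5  5  5  5  4  3  2  3  4
  h  6  6  6  6  6  5  4  3  3  4
  h  7  7  7  7  7  6  5  4  4  4
  y  8  8  8  8  8  7  6  5  5  4
The bottom-right entry gives D[8][9] = 4, so no sequence of fewer than 4 edits works. Backtracking through the table gives one optimal edit sequence (4 edits):
  arbvnhhy → tarbvnhhy (ins t @1)
  tarbvnhhy → tdarbvnhhy (ins d @2)
  tdarbvnhhy → tdarbvnhy (del h @8)
  tdarbvnhy → tdarbvnly (sub h→l @8)
Edit distance = 4.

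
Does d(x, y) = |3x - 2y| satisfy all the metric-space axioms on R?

No. d fails symmetry: d(2, 3) = |3·2 - 2·3| = |0| = 0, but d(3, 2) = |3·3 - 2·2| = |5| = 5. Since 0 ≠ 5, d(x,y) ≠ d(y,x) in general.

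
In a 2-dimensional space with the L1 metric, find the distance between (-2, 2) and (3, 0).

Σ|x_i - y_i| = |-2 - 3| + |2 - 0| = 5 + 2 = 7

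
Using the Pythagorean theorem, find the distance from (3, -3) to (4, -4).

√(Σ(x_i - y_i)²) = √((3 - 4)² + (-3 - (-4))²)
= √((-1)² + 1²) = √(1 + 1) = √2 ≈ 1.4142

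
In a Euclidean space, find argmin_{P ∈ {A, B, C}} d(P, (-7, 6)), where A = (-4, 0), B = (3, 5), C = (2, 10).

Distances: d(A) ≈ 6.7082, d(B) ≈ 10.0499, d(C) ≈ 9.8489. Nearest: A = (-4, 0) with distance 6.7082.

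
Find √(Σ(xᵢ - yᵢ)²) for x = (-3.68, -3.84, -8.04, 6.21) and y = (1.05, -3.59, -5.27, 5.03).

√(Σ(x_i - y_i)²) = √((-3.68 - 1.05)² + (-3.84 - (-3.59))² + (-8.04 - (-5.27))² + (6.21 - 5.03)²)
= √((-4.73)² + (-0.25)² + (-2.77)² + 1.18²) = √(22.3729 + 0.0625 + 7.6729 + 1.3924) = √31.5007 ≈ 5.6125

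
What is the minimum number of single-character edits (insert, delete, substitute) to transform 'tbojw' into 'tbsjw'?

Let D[i][j] be the edit distance between the first i characters of 'tbojw' and the first j characters of 'tbsjw', with D[i][0] = i, D[0][j] = j, and D[i][j] = D[i-1][j-1] if the characters match, else 1 + min(D[i-1][j], D[i][j-1], D[i-1][j-1]). Filling the table (rows: prefixes of 'tbojw', columns: prefixes of 'tbsjw'):
     ε  t  b  s  j  w
  ε  0  1  2  3  4  5
  t  1  0  1  2  3  4
  b  2  1  0  1  2  3
  o  3  2  1  1  2  3
  j  4  3  2  2  1  2
  w  5  4  3  3  2  1
The bottom-right entry gives D[5][5] = 1, so no sequence of fewer than 1 edit works. Backtracking through the table gives one optimal edit sequence (1 edit):
  tbojw → tbsjw (sub o→s @3)
Edit distance = 1.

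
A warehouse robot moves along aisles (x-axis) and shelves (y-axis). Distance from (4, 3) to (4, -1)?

Σ|x_i - y_i| = |4 - 4| + |3 - (-1)| = 0 + 4 = 4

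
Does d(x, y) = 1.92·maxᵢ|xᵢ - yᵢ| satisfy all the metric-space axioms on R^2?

Yes. The L∞ (Chebyshev) norm induces a metric on R^2, and multiplying a metric by a positive constant 1.92 > 0 preserves all four axioms: non-negativity (1.92·||x-y|| ≥ 0), identity (1.92·||x-y|| = 0 ⟺ ||x-y|| = 0 ⟺ x = y), symmetry (||x-y|| = ||y-x||), and the triangle inequality (1.92·||x-z|| ≤ 1.92·||x-y|| + 1.92·||y-z||). So d is a metric.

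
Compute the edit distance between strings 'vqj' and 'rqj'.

Let D[i][j] be the edit distance between the first i characters of 'vqj' and the first j characters of 'rqj', with D[i][0] = i, D[0][j] = j, and D[i][j] = D[i-1][j-1] if the characters match, else 1 + min(D[i-1][j], D[i][j-1], D[i-1][j-1]). Filling the table (rows: prefixes of 'vqj', columns: prefixes of 'rqj'):
     ε  r  q  j
  ε  0  1  2  3
  v  1  1  2  3
  q  2  2  1  2
  j  3  3  2  1
The bottom-right entry gives D[3][3] = 1, so no sequence of fewer than 1 edit works. Backtracking through the table gives one optimal edit sequence (1 edit):
  vqj → rqj (sub v→r @1)
Edit distance = 1.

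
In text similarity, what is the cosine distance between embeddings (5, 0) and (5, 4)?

With u = (5, 0), v = (5, 4):
u·v = 5·5 + 0·4 = 25 + 0 = 25.
|u| = √(5² + 0²) = √25, |v| = √(5² + 4²) = √41, so |u||v| = √(25·41) = √1025.
cos θ = (u·v)/(|u||v|) = 25/√1025 ≈ 0.7809
Cosine distance = 1 - cos θ ≈ 1 - 0.7809 = 0.2191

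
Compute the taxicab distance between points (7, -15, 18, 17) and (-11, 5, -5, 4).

Σ|x_i - y_i| = |7 - (-11)| + |-15 - 5| + |18 - (-5)| + |17 - 4| = 18 + 20 + 23 + 13 = 74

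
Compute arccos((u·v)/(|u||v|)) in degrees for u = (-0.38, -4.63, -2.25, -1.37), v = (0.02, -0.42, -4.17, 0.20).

With u = (-0.38, -4.63, -2.25, -1.37), v = (0.02, -0.42, -4.17, 0.20):
u·v = (-0.38)·0.02 + (-4.63)·(-0.42) + (-2.25)·(-4.17) + (-1.37)·0.2 = (-0.0076) + 1.9446 + 9.3825 + (-0.274) = 11.0455.
|u| = √((-0.38)² + (-4.63)² + (-2.25)² + (-1.37)²) = √(0.1444 + 21.4369 + 5.0625 + 1.8769) = √28.5207, |v| = √(0.02² + (-0.42)² + (-4.17)² + 0.2²) = √(0.0004 + 0.1764 + 17.3889 + 0.04) = √17.6057.
cos θ = (u·v)/(|u||v|) = 11.0455/(√28.5207·√17.6057) ≈ 0.492922
θ = arccos(0.492922) ≈ 60.47°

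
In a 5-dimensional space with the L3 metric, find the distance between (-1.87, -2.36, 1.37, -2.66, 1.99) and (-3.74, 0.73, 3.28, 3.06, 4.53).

(Σ|x_i - y_i|^3)^(1/3) = (|-1.87 - (-3.74)|^3 + |-2.36 - 0.73|^3 + |1.37 - 3.28|^3 + |-2.66 - 3.06|^3 + |1.99 - 4.53|^3)^(1/3)
= (1.87^3 + 3.09^3 + 1.91^3 + 5.72^3 + 2.54^3)^(1/3) ≈ (6.5392 + 29.5036 + 6.9679 + 187.1492 + 16.3871)^(1/3) = (246.547)^(1/3) ≈ 6.2705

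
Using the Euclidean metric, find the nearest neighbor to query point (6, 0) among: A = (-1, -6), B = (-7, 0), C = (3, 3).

Distances: d(A) ≈ 9.2195, d(B) = 13, d(C) ≈ 4.2426. Nearest: C = (3, 3) with distance 4.2426.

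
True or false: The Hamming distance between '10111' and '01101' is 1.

Differing positions: 1, 2, 4. Hamming distance = 3, so the claim that d_H = 1 is false.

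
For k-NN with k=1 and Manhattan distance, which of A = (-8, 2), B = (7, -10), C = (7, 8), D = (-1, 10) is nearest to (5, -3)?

Distances: d(A) = 18, d(B) = 9, d(C) = 13, d(D) = 19. Nearest: B = (7, -10) with distance 9.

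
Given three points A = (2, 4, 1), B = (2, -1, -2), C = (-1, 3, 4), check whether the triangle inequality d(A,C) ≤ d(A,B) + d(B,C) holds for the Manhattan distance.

d(A,B) = 0 + 5 + 3 = 8, d(B,C) = 3 + 4 + 6 = 13, d(A,C) = 3 + 1 + 3 = 7.
d(A,C) = 7 ≤ 8 + 13 = 21. Triangle inequality is satisfied.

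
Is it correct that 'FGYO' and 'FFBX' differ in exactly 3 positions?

Differing positions: 2, 3, 4. Hamming distance = 3, so the claim is true.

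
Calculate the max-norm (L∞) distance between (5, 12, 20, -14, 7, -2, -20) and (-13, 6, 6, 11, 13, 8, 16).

max(|x_i - y_i|) = max(|5 - (-13)|, |12 - 6|, |20 - 6|, |-14 - 11|, |7 - 13|, |-2 - 8|, |-20 - 16|) = max(18, 6, 14, 25, 6, 10, 36) = 36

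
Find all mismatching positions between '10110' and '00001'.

Differing positions: 1, 3, 4, 5. Hamming distance = 4.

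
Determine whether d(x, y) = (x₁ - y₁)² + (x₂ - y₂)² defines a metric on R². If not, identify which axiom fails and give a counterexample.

No. The squared Euclidean distance fails the triangle inequality. Counterexample: x = (0, 0), y = (1, 3), z = (2, 6). d(x,z) = 2² + 6² = 40, but d(x,y) + d(y,z) = (1² + 3²) + (1² + 3²) = 10 + 10 = 20. Since 40 > 20, the triangle inequality is violated. (Note: √d, the ordinary Euclidean distance, IS a metric.)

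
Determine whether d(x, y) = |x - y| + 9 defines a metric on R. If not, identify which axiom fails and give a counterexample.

No. d fails identity of indiscernibles (specifically d(x,x) = 0): d(0, 0) = |0 - 0| + 9 = 0 + 9 = 9 ≠ 0.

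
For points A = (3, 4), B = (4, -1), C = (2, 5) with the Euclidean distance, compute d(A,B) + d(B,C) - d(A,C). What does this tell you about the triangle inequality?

d(A,B) = √(1² + 5²) = √26 ≈ 5.099, d(B,C) = √(2² + 6²) = √40 ≈ 6.3246, d(A,C) = √(1² + 1²) = √2 ≈ 1.4142.
d(A,B) + d(B,C) - d(A,C) = 5.099 + 6.3246 - 1.4142 = 11.4236 - 1.4142 = 10.0094 (to 4 decimal places). This is ≥ 0, so the triangle inequality holds for these points.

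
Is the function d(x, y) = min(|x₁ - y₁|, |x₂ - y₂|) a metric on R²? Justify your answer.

No. d fails identity of indiscernibles: take x = (1, 0) and y = (1, 9). Then d(x,y) = min(|1 - 1|, |0 - 9|) = min(0, 9) = 0, yet x ≠ y.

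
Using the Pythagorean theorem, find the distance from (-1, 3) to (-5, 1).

√(Σ(x_i - y_i)²) = √((-1 - (-5))² + (3 - 1)²)
= √(4² + 2²) = √(16 + 4) = √20 ≈ 4.4721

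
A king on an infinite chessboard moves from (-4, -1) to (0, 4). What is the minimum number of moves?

max(|x_i - y_i|) = max(|-4 - 0|, |-1 - 4|) = max(4, 5) = 5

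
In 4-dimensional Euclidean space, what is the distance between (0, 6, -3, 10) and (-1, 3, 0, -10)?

√(Σ(x_i - y_i)²) = √((0 - (-1))² + (6 - 3)² + (-3 - 0)² + (10 - (-10))²)
= √(1² + 3² + (-3)² + 20²) = √(1 + 9 + 9 + 400) = √419 ≈ 20.4695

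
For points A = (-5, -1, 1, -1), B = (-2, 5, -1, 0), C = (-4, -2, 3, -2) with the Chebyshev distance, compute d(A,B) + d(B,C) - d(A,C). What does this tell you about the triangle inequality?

d(A,B) = max(3, 6, 2, 1) = 6, d(B,C) = max(2, 7, 4, 2) = 7, d(A,C) = max(1, 1, 2, 1) = 2.
d(A,B) + d(B,C) - d(A,C) = 6 + 7 - 2 = 13 - 2 = 11. This is ≥ 0, so the triangle inequality holds for these points.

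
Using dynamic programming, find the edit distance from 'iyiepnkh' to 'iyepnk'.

Let D[i][j] be the edit distance between the first i characters of 'iyiepnkh' and the first j characters of 'iyepnk', with D[i][0] = i, D[0][j] = j, and D[i][j] = D[i-1][j-1] if the characters match, else 1 + min(D[i-1][j], D[i][j-1], D[i-1][j-1]). Filling the table (rows: prefixes of 'iyiepnkh', columns: prefixes of 'iyepnk'):
     ε  i  y  e  p  n  k
  ε  0  1  2  3  4  5  6
  i  1  0  1  2  3  4  5
  y  2  1  0  1  2  3  4
  i  3  2  1  1  2  3  4
  e  4  3  2  1  2  3  4
  p  5  4  3  2  1  2  3
  n  6  5  4  3  2  1  2
  k  7  6  5  4  3  2  1
  h  8  7  6  5  4  3  2
The bottom-right entry gives D[8][6] = 2, so no sequence of fewer than 2 edits works. Backtracking through the table gives one optimal edit sequence (2 edits):
  iyiepnkh → iyepnkh (del i @3)
  iyepnkh → iyepnk (del h @7)
Edit distance = 2.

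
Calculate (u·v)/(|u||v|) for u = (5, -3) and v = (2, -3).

With u = (5, -3), v = (2, -3):
u·v = 5·2 + (-3)·(-3) = 10 + 9 = 19.
|u| = √(5² + (-3)²) = √34, |v| = √(2² + (-3)²) = √13, so |u||v| = √(34·13) = √442.
cos θ = (u·v)/(|u||v|) = 19/√442 ≈ 0.9037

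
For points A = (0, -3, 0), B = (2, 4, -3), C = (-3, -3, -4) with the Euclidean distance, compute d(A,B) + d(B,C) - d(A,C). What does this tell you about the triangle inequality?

d(A,B) = √(2² + 7² + 3²) = √62 ≈ 7.874, d(B,C) = √(5² + 7² + 1²) = √75 ≈ 8.6603, d(A,C) = √(3² + 0² + 4²) = √25 = 5.
d(A,B) + d(B,C) - d(A,C) = 7.874 + 8.6603 - 5 = 16.5343 - 5 = 11.5343 (to 4 decimal places). This is ≥ 0, so the triangle inequality holds for these points.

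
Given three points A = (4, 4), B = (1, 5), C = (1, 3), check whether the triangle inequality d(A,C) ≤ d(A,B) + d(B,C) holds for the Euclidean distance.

d(A,B) = √(3² + 1²) = √10 ≈ 3.1623, d(B,C) = √(0² + 2²) = √4 = 2, d(A,C) = √(3² + 1²) = √10 ≈ 3.1623.
d(A,C) ≈ 3.1623 ≤ 3.1623 + 2 = 5.1623. Triangle inequality is satisfied.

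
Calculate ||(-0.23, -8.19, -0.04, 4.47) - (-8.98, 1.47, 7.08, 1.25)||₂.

√(Σ(x_i - y_i)²) = √((-0.23 - (-8.98))² + (-8.19 - 1.47)² + (-0.04 - 7.08)² + (4.47 - 1.25)²)
= √(8.75² + (-9.66)² + (-7.12)² + 3.22²) = √(76.5625 + 93.3156 + 50.6944 + 10.3684) = √230.9409 ≈ 15.1967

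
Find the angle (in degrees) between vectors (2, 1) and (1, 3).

With u = (2, 1), v = (1, 3):
u·v = 2·1 + 1·3 = 2 + 3 = 5.
|u| = √(2² + 1²) = √5, |v| = √(1² + 3²) = √10, so |u||v| = √(5·10) = √50.
cos θ = (u·v)/(|u||v|) = 5/√50 ≈ 0.707107
θ = arccos(0.707107) ≈ 45°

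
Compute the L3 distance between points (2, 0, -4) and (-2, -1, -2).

(Σ|x_i - y_i|^3)^(1/3) = (|2 - (-2)|^3 + |0 - (-1)|^3 + |-4 - (-2)|^3)^(1/3)
= (4^3 + 1^3 + 2^3)^(1/3) = (64 + 1 + 8)^(1/3) = (73)^(1/3) ≈ 4.1793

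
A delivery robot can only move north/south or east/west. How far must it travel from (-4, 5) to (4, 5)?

Σ|x_i - y_i| = |-4 - 4| + |5 - 5| = 8 + 0 = 8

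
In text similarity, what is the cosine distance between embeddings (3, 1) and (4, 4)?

With u = (3, 1), v = (4, 4):
u·v = 3·4 + 1·4 = 12 + 4 = 16.
|u| = √(3² + 1²) = √10, |v| = √(4² + 4²) = √32, so |u||v| = √(10·32) = √320.
cos θ = (u·v)/(|u||v|) = 16/√320 ≈ 0.8944
Cosine distance = 1 - cos θ ≈ 1 - 0.8944 = 0.1056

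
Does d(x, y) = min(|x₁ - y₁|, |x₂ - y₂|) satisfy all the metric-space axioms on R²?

No. d fails identity of indiscernibles: take x = (0, 0) and y = (0, 6). Then d(x,y) = min(|0 - 0|, |0 - 6|) = min(0, 6) = 0, yet x ≠ y.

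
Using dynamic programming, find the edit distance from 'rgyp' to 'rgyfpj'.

Let D[i][j] be the edit distance between the first i characters of 'rgyp' and the first j characters of 'rgyfpj', with D[i][0] = i, D[0][j] = j, and D[i][j] = D[i-1][j-1] if the characters match, else 1 + min(D[i-1][j], D[i][j-1], D[i-1][j-1]). Filling the table (rows: prefixes of 'rgyp', columns: prefixes of 'rgyfpj'):
     ε  r  g  y  f  p  j
  ε  0  1  2  3  4  5  6
  r  1  0  1  2  3  4  5
  g  2  1  0  1  2  3  4
  y  3  2  1  0  1  2  3
  p  4  3  2  1  1  1  2
The bottom-right entry gives D[4][6] = 2, so no sequence of fewer than 2 edits works. Backtracking through the table gives one optimal edit sequence (2 edits):
  rgyp → rgyfp (ins f @4)
  rgyfp → rgyfpj (ins j @6)
Edit distance = 2.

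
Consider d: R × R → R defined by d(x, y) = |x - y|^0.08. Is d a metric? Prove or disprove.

Yes. With 0 < p = 0.08 ≤ 1, d(x,y) = |x-y|^0.08 is a metric on R. Non-negativity and symmetry are immediate; |x-y|^0.08 = 0 ⟺ |x-y| = 0 ⟺ x = y. For the triangle inequality, the function t ↦ t^0.08 is subadditive on [0,∞) when p ≤ 1, so |x-z|^0.08 ≤ (|x-y| + |y-z|)^0.08 ≤ |x-y|^0.08 + |y-z|^0.08.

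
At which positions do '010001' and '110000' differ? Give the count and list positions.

Differing positions: 1, 6. Hamming distance = 2.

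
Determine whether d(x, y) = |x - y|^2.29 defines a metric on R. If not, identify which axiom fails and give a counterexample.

No. d(x,y) = |x-y|^2.29 fails the triangle inequality since p = 2.29 > 1. Counterexample: x = -5, y = 0, z = 2. d(x,z) = |-5 - 2|^2.29 = 7^2.29 ≈ 86.1538, but d(x,y) + d(y,z) = 5^2.29 + 2^2.29 ≈ 39.8695 + 4.8906 = 44.7601. Since 86.1538 > 44.7601, the triangle inequality is violated.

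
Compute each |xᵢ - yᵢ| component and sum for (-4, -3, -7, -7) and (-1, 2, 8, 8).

Σ|x_i - y_i| = |-4 - (-1)| + |-3 - 2| + |-7 - 8| + |-7 - 8| = 3 + 5 + 15 + 15 = 38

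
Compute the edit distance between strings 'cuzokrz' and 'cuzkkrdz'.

Let D[i][j] be the edit distance between the first i characters of 'cuzokrz' and the first j characters of 'cuzkkrdz', with D[i][0] = i, D[0][j] = j, and D[i][j] = D[i-1][j-1] if the characters match, else 1 + min(D[i-1][j], D[i][j-1], D[i-1][j-1]). Filling the table (rows: prefixes of 'cuzokrz', columns: prefixes of 'cuzkkrdz'):
     ε  c  u  z  k  k  r  d  z
  ε  0  1  2  3  4  5  6  7  8
  c  1  0  1  2  3  4  5  6  7
  u  2  1  0  1  2  3  4  5  6
  z  3  2  1  0  1  2  3  4  5
  o  4  3  2  1  1  2  3  4  5
  k  5  4  3  2  1  1  2  3  4
  r  6  5  4  3  2  2  1  2  3
  z  7  6  5  4  3  3  2  2  2
The bottom-right entry gives D[7][8] = 2, so no sequence of fewer than 2 edits works. Backtracking through the table gives one optimal edit sequence (2 edits):
  cuzokrz → cuzkkrz (sub o→k @4)
  cuzkkrz → cuzkkrdz (ins d @7)
Edit distance = 2.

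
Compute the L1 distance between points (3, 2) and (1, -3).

Σ|x_i - y_i| = |3 - 1| + |2 - (-3)| = 2 + 5 = 7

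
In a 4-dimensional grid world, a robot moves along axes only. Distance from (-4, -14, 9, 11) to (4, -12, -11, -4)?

Σ|x_i - y_i| = |-4 - 4| + |-14 - (-12)| + |9 - (-11)| + |11 - (-4)| = 8 + 2 + 20 + 15 = 45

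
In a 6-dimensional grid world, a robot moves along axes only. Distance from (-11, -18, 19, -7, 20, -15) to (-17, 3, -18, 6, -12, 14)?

Σ|x_i - y_i| = |-11 - (-17)| + |-18 - 3| + |19 - (-18)| + |-7 - 6| + |20 - (-12)| + |-15 - 14| = 6 + 21 + 37 + 13 + 32 + 29 = 138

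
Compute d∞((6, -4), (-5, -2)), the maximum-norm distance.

max(|x_i - y_i|) = max(|6 - (-5)|, |-4 - (-2)|) = max(11, 2) = 11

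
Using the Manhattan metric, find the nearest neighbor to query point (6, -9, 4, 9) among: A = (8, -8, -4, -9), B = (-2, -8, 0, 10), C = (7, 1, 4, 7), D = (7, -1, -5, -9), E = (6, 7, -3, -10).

Distances: d(A) = 29, d(B) = 14, d(C) = 13, d(D) = 36, d(E) = 42. Nearest: C = (7, 1, 4, 7) with distance 13.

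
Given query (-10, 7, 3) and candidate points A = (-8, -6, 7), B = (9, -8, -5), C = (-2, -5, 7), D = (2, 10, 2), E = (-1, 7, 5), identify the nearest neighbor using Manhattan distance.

Distances: d(A) = 19, d(B) = 42, d(C) = 24, d(D) = 16, d(E) = 11. Nearest: E = (-1, 7, 5) with distance 11.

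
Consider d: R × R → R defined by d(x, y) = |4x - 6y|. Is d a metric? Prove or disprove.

No. d fails symmetry: d(3, 5) = |4·3 - 6·5| = |-18| = 18, but d(5, 3) = |4·5 - 6·3| = |2| = 2. Since 18 ≠ 2, d(x,y) ≠ d(y,x) in general.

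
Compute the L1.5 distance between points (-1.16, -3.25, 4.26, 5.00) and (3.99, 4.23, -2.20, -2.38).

(Σ|x_i - y_i|^1.5)^(1/1.5) = (|-1.16 - 3.99|^1.5 + |-3.25 - 4.23|^1.5 + |4.26 - (-2.2)|^1.5 + |5 - (-2.38)|^1.5)^(1/1.5)
= (5.15^1.5 + 7.48^1.5 + 6.46^1.5 + 7.38^1.5)^(1/1.5) ≈ (11.6872 + 20.4575 + 16.4191 + 20.0486)^(1/1.5) = (68.6124)^(1/1.5) ≈ 16.7598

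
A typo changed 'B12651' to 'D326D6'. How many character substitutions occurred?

Differing positions: 1, 2, 5, 6. Hamming distance = 4.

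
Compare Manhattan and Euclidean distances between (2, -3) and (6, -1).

L1 = |2 - 6| + |-3 - (-1)| = 4 + 2 = 6
L2 = √(4² + 2²) = √20 ≈ 4.4721
L1 ≥ L2 always (equality iff movement is along one axis); L1 > L2 here.
Ratio L1/L2 = 6/√20 ≈ 1.3416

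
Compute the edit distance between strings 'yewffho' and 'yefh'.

Let D[i][j] be the edit distance between the first i characters of 'yewffho' and the first j characters of 'yefh', with D[i][0] = i, D[0][j] = j, and D[i][j] = D[i-1][j-1] if the characters match, else 1 + min(D[i-1][j], D[i][j-1], D[i-1][j-1]). Filling the table (rows: prefixes of 'yewffho', columns: prefixes of 'yefh'):
     ε  y  e  f  h
  ε  0  1  2  3  4
  y  1  0  1  2  3
  e  2  1  0  1  2
  w  3  2  1  1  2
  f  4  3  2  1  2
  f  5  4  3  2  2
  h  6  5  4  3  2
  o  7  6  5  4  3
The bottom-right entry gives D[7][4] = 3, so no sequence of fewer than 3 edits works. Backtracking through the table gives one optimal edit sequence (3 edits):
  yewffho → yeffho (del w @3)
  yeffho → yefho (del f @3)
  yefho → yefh (del o @5)
Edit distance = 3.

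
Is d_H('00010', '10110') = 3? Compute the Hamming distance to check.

Differing positions: 1, 3. Hamming distance = 2, so the claim that d_H = 3 is false.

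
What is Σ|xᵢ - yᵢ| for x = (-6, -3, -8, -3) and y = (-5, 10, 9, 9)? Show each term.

Σ|x_i - y_i| = |-6 - (-5)| + |-3 - 10| + |-8 - 9| + |-3 - 9| = 1 + 13 + 17 + 12 = 43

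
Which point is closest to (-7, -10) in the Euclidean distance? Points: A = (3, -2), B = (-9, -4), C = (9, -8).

Distances: d(A) ≈ 12.8062, d(B) ≈ 6.3246, d(C) ≈ 16.1245. Nearest: B = (-9, -4) with distance 6.3246.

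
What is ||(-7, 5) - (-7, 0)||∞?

max(|x_i - y_i|) = max(|-7 - (-7)|, |5 - 0|) = max(0, 5) = 5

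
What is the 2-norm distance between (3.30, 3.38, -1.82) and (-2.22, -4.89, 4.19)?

(Σ|x_i - y_i|^2)^(1/2) = (|3.3 - (-2.22)|^2 + |3.38 - (-4.89)|^2 + |-1.82 - 4.19|^2)^(1/2)
= (5.52^2 + 8.27^2 + 6.01^2)^(1/2) = (30.4704 + 68.3929 + 36.1201)^(1/2) = (134.9834)^(1/2) ≈ 11.6182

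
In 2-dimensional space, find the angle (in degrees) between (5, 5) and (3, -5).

With u = (5, 5), v = (3, -5):
u·v = 5·3 + 5·(-5) = 15 + (-25) = -10.
|u| = √(5² + 5²) = √50, |v| = √(3² + (-5)²) = √34, so |u||v| = √(50·34) = √1700.
cos θ = (u·v)/(|u||v|) = -10/√1700 ≈ -0.242536
θ = arccos(-0.242536) ≈ 104.04°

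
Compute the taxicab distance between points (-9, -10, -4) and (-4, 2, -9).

Σ|x_i - y_i| = |-9 - (-4)| + |-10 - 2| + |-4 - (-9)| = 5 + 12 + 5 = 22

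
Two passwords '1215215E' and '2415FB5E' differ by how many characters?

Differing positions: 1, 2, 5, 6. Hamming distance = 4.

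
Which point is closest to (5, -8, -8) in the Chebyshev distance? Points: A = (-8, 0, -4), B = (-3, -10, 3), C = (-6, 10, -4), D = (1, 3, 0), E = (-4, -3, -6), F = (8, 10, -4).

Distances: d(A) = 13, d(B) = 11, d(C) = 18, d(D) = 11, d(E) = 9, d(F) = 18. Nearest: E = (-4, -3, -6) with distance 9.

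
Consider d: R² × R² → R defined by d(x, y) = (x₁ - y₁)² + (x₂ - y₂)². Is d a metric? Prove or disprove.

No. The squared Euclidean distance fails the triangle inequality. Counterexample: x = (0, 0), y = (1, 4), z = (2, 8). d(x,z) = 2² + 8² = 68, but d(x,y) + d(y,z) = (1² + 4²) + (1² + 4²) = 17 + 17 = 34. Since 68 > 34, the triangle inequality is violated. (Note: √d, the ordinary Euclidean distance, IS a metric.)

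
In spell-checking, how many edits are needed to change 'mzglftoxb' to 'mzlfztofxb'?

Let D[i][j] be the edit distance between the first i characters of 'mzglftoxb' and the first j characters of 'mzlfztofxb', with D[i][0] = i, D[0][j] = j, and D[i][j] = D[i-1][j-1] if the characters match, else 1 + min(D[i-1][j], D[i][j-1], D[i-1][j-1]). Filling the table (rows: prefixes of 'mzglftoxb', columns: prefixes of 'mzlfztofxb'):
     ε  m  z  l  f  z  t  o  f  x  b
  ε  0  1  2  3  4  5  6  7  8  9 10
  m  1  0  1  2  3  4  5  6  7  8  9
  z  2  1  0  1  2  3  4  5  6  7  8
  g  3  2  1  1  2  3  4  5  6  7  8
  l  4  3  2  1  2  3  4  5  6  7  8
  f  5  4  3  2  1  2  3  4  5  6  7
  t  6  5  4  3  2  2  2  3  4  5  6
  o  7  6  5  4  3  3  3  2  3  4  5
  x  8  7  6  5  4  4  4  3  3  3  4
  b  9  8  7  6  5  5  5  4  4  4  3
The bottom-right entry gives D[9][10] = 3, so no sequence of fewer than 3 edits works. Backtracking through the table gives one optimal edit sequence (3 edits):
  mzglftoxb → mzlftoxb (del g @3)
  mzlftoxb → mzlfztoxb (ins z @5)
  mzlfztoxb → mzlfztofxb (ins f @8)
Edit distance = 3.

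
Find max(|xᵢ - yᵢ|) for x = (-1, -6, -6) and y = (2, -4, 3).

max(|x_i - y_i|) = max(|-1 - 2|, |-6 - (-4)|, |-6 - 3|) = max(3, 2, 9) = 9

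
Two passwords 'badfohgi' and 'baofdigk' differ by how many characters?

Differing positions: 3, 5, 6, 8. Hamming distance = 4.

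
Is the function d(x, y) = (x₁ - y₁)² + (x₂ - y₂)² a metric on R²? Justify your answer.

No. The squared Euclidean distance fails the triangle inequality. Counterexample: x = (0, 0), y = (5, 4), z = (10, 8). d(x,z) = 10² + 8² = 164, but d(x,y) + d(y,z) = (5² + 4²) + (5² + 4²) = 41 + 41 = 82. Since 164 > 82, the triangle inequality is violated. (Note: √d, the ordinary Euclidean distance, IS a metric.)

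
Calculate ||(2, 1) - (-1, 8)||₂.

√(Σ(x_i - y_i)²) = √((2 - (-1))² + (1 - 8)²)
= √(3² + (-7)²) = √(9 + 49) = √58 ≈ 7.6158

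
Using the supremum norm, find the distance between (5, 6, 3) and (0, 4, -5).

max(|x_i - y_i|) = max(|5 - 0|, |6 - 4|, |3 - (-5)|) = max(5, 2, 8) = 8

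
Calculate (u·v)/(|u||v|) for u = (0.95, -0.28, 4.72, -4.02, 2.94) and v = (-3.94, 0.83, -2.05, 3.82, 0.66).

With u = (0.95, -0.28, 4.72, -4.02, 2.94), v = (-3.94, 0.83, -2.05, 3.82, 0.66):
u·v = 0.95·(-3.94) + (-0.28)·0.83 + 4.72·(-2.05) + (-4.02)·3.82 + 2.94·0.66 = (-3.743) + (-0.2324) + (-9.676) + (-15.3564) + 1.9404 = -27.0674.
|u| = √(0.95² + (-0.28)² + 4.72² + (-4.02)² + 2.94²) = √(0.9025 + 0.0784 + 22.2784 + 16.1604 + 8.6436) = √48.0633, |v| = √((-3.94)² + 0.83² + (-2.05)² + 3.82² + 0.66²) = √(15.5236 + 0.6889 + 4.2025 + 14.5924 + 0.4356) = √35.443.
cos θ = (u·v)/(|u||v|) = -27.0674/(√48.0633·√35.443) ≈ -0.6558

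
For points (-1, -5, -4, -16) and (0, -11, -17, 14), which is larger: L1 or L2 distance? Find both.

L1 = |-1 - 0| + |-5 - (-11)| + |-4 - (-17)| + |-16 - 14| = 1 + 6 + 13 + 30 = 50
L2 = √(1² + 6² + 13² + 30²) = √1106 ≈ 33.2566
L1 ≥ L2 always (equality iff movement is along one axis); L1 > L2 here.
Ratio L1/L2 = 50/√1106 ≈ 1.5035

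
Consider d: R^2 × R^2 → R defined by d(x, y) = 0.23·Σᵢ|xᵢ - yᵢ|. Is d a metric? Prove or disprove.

Yes. The L1 (Manhattan) norm induces a metric on R^2, and multiplying a metric by a positive constant 0.23 > 0 preserves all four axioms: non-negativity (0.23·||x-y|| ≥ 0), identity (0.23·||x-y|| = 0 ⟺ ||x-y|| = 0 ⟺ x = y), symmetry (||x-y|| = ||y-x||), and the triangle inequality (0.23·||x-z|| ≤ 0.23·||x-y|| + 0.23·||y-z||). So d is a metric.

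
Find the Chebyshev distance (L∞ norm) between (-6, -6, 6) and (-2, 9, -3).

max(|x_i - y_i|) = max(|-6 - (-2)|, |-6 - 9|, |6 - (-3)|) = max(4, 15, 9) = 15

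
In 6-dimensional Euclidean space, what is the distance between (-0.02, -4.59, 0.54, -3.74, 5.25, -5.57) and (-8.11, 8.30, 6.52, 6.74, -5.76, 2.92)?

√(Σ(x_i - y_i)²) = √((-0.02 - (-8.11))² + (-4.59 - 8.3)² + (0.54 - 6.52)² + (-3.74 - 6.74)² + (5.25 - (-5.76))² + (-5.57 - 2.92)²)
= √(8.09² + (-12.89)² + (-5.98)² + (-10.48)² + 11.01² + (-8.49)²) = √(65.4481 + 166.1521 + 35.7604 + 109.8304 + 121.2201 + 72.0801) = √570.4912 ≈ 23.885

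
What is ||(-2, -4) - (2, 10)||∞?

max(|x_i - y_i|) = max(|-2 - 2|, |-4 - 10|) = max(4, 14) = 14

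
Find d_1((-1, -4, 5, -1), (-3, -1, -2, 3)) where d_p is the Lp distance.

Σ|x_i - y_i| = |-1 - (-3)| + |-4 - (-1)| + |5 - (-2)| + |-1 - 3| = 2 + 3 + 7 + 4 = 16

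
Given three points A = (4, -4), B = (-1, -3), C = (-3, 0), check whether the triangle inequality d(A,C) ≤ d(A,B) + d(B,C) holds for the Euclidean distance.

d(A,B) = √(5² + 1²) = √26 ≈ 5.099, d(B,C) = √(2² + 3²) = √13 ≈ 3.6056, d(A,C) = √(7² + 4²) = √65 ≈ 8.0623.
d(A,C) ≈ 8.0623 ≤ 5.099 + 3.6056 = 8.7046. Triangle inequality is satisfied.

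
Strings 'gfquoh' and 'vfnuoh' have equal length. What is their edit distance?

Let D[i][j] be the edit distance between the first i characters of 'gfquoh' and the first j characters of 'vfnuoh', with D[i][0] = i, D[0][j] = j, and D[i][j] = D[i-1][j-1] if the characters match, else 1 + min(D[i-1][j], D[i][j-1], D[i-1][j-1]). Filling the table (rows: prefixes of 'gfquoh', columns: prefixes of 'vfnuoh'):
     ε  v  f  n  u  o  h
  ε  0  1  2  3  4  5  6
  g  1  1  2  3  4  5  6
  f  2  2  1  2  3  4  5
  q  3  3  2  2  3  4  5
  u  4  4  3  3  2  3  4
  o  5  5  4  4  3  2  3
  h  6  6  5  5  4  3  2
The bottom-right entry gives D[6][6] = 2, so no sequence of fewer than 2 edits works. Backtracking through the table gives one optimal edit sequence (2 edits):
  gfquoh → vfquoh (sub g→v @1)
  vfquoh → vfnuoh (sub q→n @3)
Edit distance = 2.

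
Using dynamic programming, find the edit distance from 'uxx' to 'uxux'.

Let D[i][j] be the edit distance between the first i characters of 'uxx' and the first j characters of 'uxux', with D[i][0] = i, D[0][j] = j, and D[i][j] = D[i-1][j-1] if the characters match, else 1 + min(D[i-1][j], D[i][j-1], D[i-1][j-1]). Filling the table (rows: prefixes of 'uxx', columns: prefixes of 'uxux'):
     ε  u  x  u  x
  ε  0  1  2  3  4
  u  1  0  1  2  3
  x  2  1  0  1  2
  x  3  2  1  1  1
The bottom-right entry gives D[3][4] = 1, so no sequence of fewer than 1 edit works. Backtracking through the table gives one optimal edit sequence (1 edit):
  uxx → uxux (ins u @3)
Edit distance = 1.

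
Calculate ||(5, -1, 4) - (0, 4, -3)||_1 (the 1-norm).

Σ|x_i - y_i| = |5 - 0| + |-1 - 4| + |4 - (-3)| = 5 + 5 + 7 = 17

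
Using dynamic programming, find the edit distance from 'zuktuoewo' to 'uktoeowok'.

Let D[i][j] be the edit distance between the first i characters of 'zuktuoewo' and the first j characters of 'uktoeowok', with D[i][0] = i, D[0][j] = j, and D[i][j] = D[i-1][j-1] if the characters match, else 1 + min(D[i-1][j], D[i][j-1], D[i-1][j-1]). Filling the table (rows: prefixes of 'zuktuoewo', columns: prefixes of 'uktoeowok'):
     ε  u  k  t  o  e  o  w  o  k
  ε  0  1  2  3  4  5  6  7  8  9
  z  1  1  2  3  4  5  6  7  8  9
  u  2  1  2  3  4  5  6  7  8  9
  k  3  2  1  2  3  4  5  6  7  8
  t  4  3  2  1  2  3  4  5  6  7
  u  5  4  3  2  2  3  4  5  6  7
  o  6  5  4  3  2  3  3  4  5  6
  e  7  6  5  4  3  2  3  4  5  6
  w  8  7  6  5  4  3  3  3  4  5
  o  9  8  7  6  5  4  3  4  3  4
The bottom-right entry gives D[9][9] = 4, so no sequence of fewer than 4 edits works. Backtracking through the table gives one optimal edit sequence (4 edits):
  zuktuoewo → uktuoewo (del z @1)
  uktuoewo → uktoewo (del u @4)
  uktoewo → uktoeowo (ins o @6)
  uktoeowo → uktoeowok (ins k @9)
Edit distance = 4.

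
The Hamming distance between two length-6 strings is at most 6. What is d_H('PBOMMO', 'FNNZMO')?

Differing positions: 1, 2, 3, 4. Hamming distance = 4. The maximum possible Hamming distance for length-6 strings is 6, so d_H/6 = 4/6 ≈ 0.6667.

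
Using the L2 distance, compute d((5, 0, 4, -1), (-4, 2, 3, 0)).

(Σ|x_i - y_i|^2)^(1/2) = (|5 - (-4)|^2 + |0 - 2|^2 + |4 - 3|^2 + |-1 - 0|^2)^(1/2)
= (9^2 + 2^2 + 1^2 + 1^2)^(1/2) = (81 + 4 + 1 + 1)^(1/2) = (87)^(1/2) ≈ 9.3274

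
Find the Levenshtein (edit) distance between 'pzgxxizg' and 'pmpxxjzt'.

Let D[i][j] be the edit distance between the first i characters of 'pzgxxizg' and the first j characters of 'pmpxxjzt', with D[i][0] = i, D[0][j] = j, and D[i][j] = D[i-1][j-1] if the characters match, else 1 + min(D[i-1][j], D[i][j-1], D[i-1][j-1]). Filling the table (rows: prefixes of 'pzgxxizg', columns: prefixes of 'pmpxxjzt'):
     ε  p  m  p  x  x  j  z  t
  ε  0  1  2  3  4  5  6  7  8
  p  1  0  1  2  3  4  5  6  7
  z  2  1  1  2  3  4  5  5  6
  g  3  2  2  2  3  4  5  6  6
  x  4  3  3  3  2  3  4  5  6
  x  5  4  4  4  3  2  3  4  5
  i  6  5  5  5  4  3  3  4  5
  z  7  6  6  6  5  4  4  3  4
  g  8  7  7  7  6  5  5  4  4
The bottom-right entry gives D[8][8] = 4, so no sequence of fewer than 4 edits works. Backtracking through the table gives one optimal edit sequence (4 edits):
  pzgxxizg → pmgxxizg (sub z→m @2)
  pmgxxizg → pmpxxizg (sub g→p @3)
  pmpxxizg → pmpxxjzg (sub i→j @6)
  pmpxxjzg → pmpxxjzt (sub g→t @8)
Edit distance = 4.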